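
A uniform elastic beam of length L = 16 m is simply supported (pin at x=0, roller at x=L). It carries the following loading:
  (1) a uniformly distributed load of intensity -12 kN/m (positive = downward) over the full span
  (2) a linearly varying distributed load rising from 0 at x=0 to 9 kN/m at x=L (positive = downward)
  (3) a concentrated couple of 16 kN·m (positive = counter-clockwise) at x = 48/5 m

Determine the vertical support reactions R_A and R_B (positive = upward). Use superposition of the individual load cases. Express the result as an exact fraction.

R_A = -71 kN, R_B = -49 kN

Load 1 — uniform load w=-12 kN/m over full span:
  R_A = wL/2 = (-12)·16/2 = -96 kN
  R_B = wL/2 = (-12)·16/2 = -96 kN
Load 2 — triangular load w₀=9 kN/m (0→w₀ over full span):
  R_A = w₀L/6 = 9·16/6 = 24 kN
  R_B = w₀L/3 = 9·16/3 = 48 kN
Load 3 — applied couple M₀=16 kN·m at a=48/5 m (b=L-a=32/5):
  R_A = M₀/L = 16/16 = 1 kN
  R_B = -M₀/L = -16/16 = -1 kN
Superposition: R_A = -71 kN, R_B = -49 kN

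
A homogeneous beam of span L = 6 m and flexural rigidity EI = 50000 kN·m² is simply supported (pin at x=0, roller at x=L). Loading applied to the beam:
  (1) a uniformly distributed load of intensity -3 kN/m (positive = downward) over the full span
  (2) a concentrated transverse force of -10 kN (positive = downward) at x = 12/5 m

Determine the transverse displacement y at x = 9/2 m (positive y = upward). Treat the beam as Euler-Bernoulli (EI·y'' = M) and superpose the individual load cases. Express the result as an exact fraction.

y(9/2) = 204993/160000000 m

Load 1 — uniform load w=-3 kN/m over full span:
  y_1 = -wx(L³-2Lx²+x³)/(24EI) = -(-3)·(9/2)·(6³-2·6·(9/2)²+(9/2)³)/(24·50000) = 4617/6400000 m
Load 2 — point force P=-10 kN at a=12/5 m (b=L-a=18/5):
  y_2 = -Pa(L-x)(2Lx-a²-x²)/(6LEI)  [x>a] = -(-10)·(12/5)·(6-(9/2))·(2·6·(9/2)-(12/5)²-(9/2)²)/(6·6·50000) = 2799/5000000 m
Superposition: y = Σ y_i = 204993/160000000 m ≈ 0.001281 m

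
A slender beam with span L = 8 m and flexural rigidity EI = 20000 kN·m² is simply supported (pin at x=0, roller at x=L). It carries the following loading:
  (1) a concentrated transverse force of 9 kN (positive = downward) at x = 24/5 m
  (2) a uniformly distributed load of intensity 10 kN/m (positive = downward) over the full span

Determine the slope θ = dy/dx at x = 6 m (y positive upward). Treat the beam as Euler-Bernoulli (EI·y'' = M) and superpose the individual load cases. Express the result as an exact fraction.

θ(6) = 32387/3750000 rad

Load 1 — point force P=9 kN at a=24/5 m (b=L-a=16/5):
  θ_1 = -Pa(2L²-6Lx+3x²+a²)/(6LEI)  [x>a] = -9·(24/5)·(2·8²-6·8·6+3·6²+(24/5)²)/(6·8·20000) = 1629/1250000 rad
Load 2 — uniform load w=10 kN/m over full span:
  θ_2 = -w(L³-6Lx²+4x³)/(24EI) = -10·(8³-6·8·6²+4·6³)/(24·20000) = 11/1500 rad
Superposition: θ = Σ θ_i = 32387/3750000 rad ≈ 0.008637 rad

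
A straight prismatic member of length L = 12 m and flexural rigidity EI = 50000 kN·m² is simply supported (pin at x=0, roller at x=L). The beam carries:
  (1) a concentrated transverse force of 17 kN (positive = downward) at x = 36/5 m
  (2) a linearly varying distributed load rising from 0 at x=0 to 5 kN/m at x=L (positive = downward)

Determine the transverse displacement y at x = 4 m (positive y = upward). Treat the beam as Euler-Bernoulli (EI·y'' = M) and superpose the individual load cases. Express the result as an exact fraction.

y(4) = -73456/3515625 m

Load 1 — point force P=17 kN at a=36/5 m (b=L-a=24/5):
  y_1 = -Pbx(L²-b²-x²)/(6LEI)  [x≤a] = -17·(24/5)·4·(12²-(24/5)²-4²)/(6·12·50000) = -11152/1171875 m
Load 2 — triangular load w₀=5 kN/m (0→w₀ over full span):
  y_2 = -w₀x(7L⁴-10L²x²+3x⁴)/(360LEI) = -5·4·(7·12⁴-10·12²·4²+3·4⁴)/(360·12·50000) = -64/5625 m
Superposition: y = Σ y_i = -73456/3515625 m ≈ -0.020894 m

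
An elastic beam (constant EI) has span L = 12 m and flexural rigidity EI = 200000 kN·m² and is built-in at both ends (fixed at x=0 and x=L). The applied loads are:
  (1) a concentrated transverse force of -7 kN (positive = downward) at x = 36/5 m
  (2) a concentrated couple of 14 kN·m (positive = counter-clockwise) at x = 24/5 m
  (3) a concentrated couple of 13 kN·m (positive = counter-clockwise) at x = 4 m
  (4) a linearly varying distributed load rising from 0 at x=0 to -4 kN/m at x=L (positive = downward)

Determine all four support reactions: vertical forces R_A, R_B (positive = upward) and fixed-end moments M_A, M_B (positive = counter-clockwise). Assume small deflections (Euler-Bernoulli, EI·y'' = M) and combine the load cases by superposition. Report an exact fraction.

Load 1 — point force P=-7 kN at a=36/5 m (b=L-a=24/5):
  R_A = Pb²(3a+b)/L³ = (-7)·(24/5)²·(3·(36/5)+(24/5))/12³ = -308/125 kN
  M_A = Pab²/L² = (-7)·(36/5)·(24/5)²/12² = -1008/125 kN·m
  R_B = Pa²(a+3b)/L³ = (-7)·(36/5)²·((36/5)+3·(24/5))/12³ = -567/125 kN
  M_B = -Pa²b/L² = -(-7)·(36/5)²·(24/5)/12² = 1512/125 kN·m
Load 2 — applied couple M₀=14 kN·m at a=24/5 m (b=L-a=36/5):
  R_A = 6M₀ab/L³ = 6·14·(24/5)·(36/5)/12³ = 42/25 kN
  M_A = M₀b(2a-b)/L² = 14·(36/5)·(2·(24/5)-(36/5))/12² = 42/25 kN·m
  R_B = -6M₀ab/L³ = -6·14·(24/5)·(36/5)/12³ = -42/25 kN
  M_B = M₀a(2b-a)/L² = 14·(24/5)·(2·(36/5)-(24/5))/12² = 112/25 kN·m
Load 3 — applied couple M₀=13 kN·m at a=4 m (b=L-a=8):
  R_A = 6M₀ab/L³ = 6·13·4·8/12³ = 13/9 kN
  M_A = M₀b(2a-b)/L² = 13·8·(2·4-8)/12² = 0 kN·m
  R_B = -6M₀ab/L³ = -6·13·4·8/12³ = -13/9 kN
  M_B = M₀a(2b-a)/L² = 13·4·(2·8-4)/12² = 13/3 kN·m
Load 4 — triangular load w₀=-4 kN/m (0→w₀ over full span):
  R_A = 3w₀L/20 = 3·(-4)·12/20 = -36/5 kN
  M_A = w₀L²/30 = (-4)·12²/30 = -96/5 kN·m
  R_B = 7w₀L/20 = 7·(-4)·12/20 = -84/5 kN
  M_B = -w₀L²/20 = -(-4)·12²/20 = 144/5 kN·m
Superposition: R_A = -7357/1125 kN, M_A = -3198/125 kN·m, R_B = -27518/1125 kN, M_B = 18641/375 kN·m

R_A = -7357/1125 kN, M_A = -3198/125 kN·m, R_B = -27518/1125 kN, M_B = 18641/375 kN·m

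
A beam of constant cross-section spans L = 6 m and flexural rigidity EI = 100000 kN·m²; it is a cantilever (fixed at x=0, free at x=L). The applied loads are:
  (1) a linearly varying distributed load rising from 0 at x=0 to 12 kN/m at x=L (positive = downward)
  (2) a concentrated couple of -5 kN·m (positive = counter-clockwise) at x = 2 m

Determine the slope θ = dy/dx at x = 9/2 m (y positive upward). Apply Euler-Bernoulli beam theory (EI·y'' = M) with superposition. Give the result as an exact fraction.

θ(9/2) = -20971/6400000 rad

Load 1 — triangular load w₀=12 kN/m (0→w₀ over full span):
  θ_1 = (w₀Lx²/4-w₀L²x/3-w₀x⁴/(24L))/EI = (12·6·(9/2)²/4-12·6²·(9/2)/3-12·(9/2)⁴/(24·6))/100000 = -20331/6400000 rad
Load 2 — applied couple M₀=-5 kN·m at a=2 m (b=L-a=4):
  θ_2 = M₀a/EI  [x>a] = (-5)·2/100000 = -1/10000 rad
Superposition: θ = Σ θ_i = -20971/6400000 rad ≈ -0.003277 rad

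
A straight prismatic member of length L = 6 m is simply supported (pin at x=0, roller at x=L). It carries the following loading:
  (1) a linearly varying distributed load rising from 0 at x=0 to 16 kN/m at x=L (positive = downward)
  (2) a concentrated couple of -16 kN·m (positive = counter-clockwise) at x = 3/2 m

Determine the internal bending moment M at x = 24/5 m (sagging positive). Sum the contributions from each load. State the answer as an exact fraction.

Load 1 — triangular load w₀=16 kN/m (0→w₀ over full span):
  M_1 = w₀Lx/6 - w₀x³/(6L) = 16·6·(24/5)/6 - 16·(24/5)³/(6·6) = 3456/125 kN·m
Load 2 — applied couple M₀=-16 kN·m at a=3/2 m (b=L-a=9/2):
  M_2 = M₀x/L - M₀  [x>a] = (-16)·(24/5)/6 - (-16) = 16/5 kN·m
Superposition: M = Σ M_i = 3856/125 kN·m ≈ 30.848000 kN·m

M(24/5) = 3856/125 kN·m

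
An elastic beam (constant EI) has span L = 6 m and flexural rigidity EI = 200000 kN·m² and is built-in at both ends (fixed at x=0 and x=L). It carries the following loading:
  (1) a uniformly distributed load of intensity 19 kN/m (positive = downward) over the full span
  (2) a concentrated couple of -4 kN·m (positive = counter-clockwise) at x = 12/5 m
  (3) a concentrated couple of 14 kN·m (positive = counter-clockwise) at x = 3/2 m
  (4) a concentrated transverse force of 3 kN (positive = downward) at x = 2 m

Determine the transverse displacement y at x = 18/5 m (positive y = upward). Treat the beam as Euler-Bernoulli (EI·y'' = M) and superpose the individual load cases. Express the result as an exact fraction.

Load 1 — uniform load w=19 kN/m over full span:
  y_1 = -wx²(L-x)²/(24EI) = -19·(18/5)²·(6-(18/5))²/(24·200000) = -4617/15625000 m
Load 2 — applied couple M₀=-4 kN·m at a=12/5 m (b=L-a=18/5):
  y_2 = (R_Ax³/6 - M_Ax²/2 - M₀(x-a)²/2)/EI  [x>a] with R_A=-24/25, M_A=-12/25 = ((-24/25)·(18/5)³/6 - (-12/25)·(18/5)²/2 - (-4)·((18/5)-(12/5))²/2)/200000 = -72/9765625 m
Load 3 — applied couple M₀=14 kN·m at a=3/2 m (b=L-a=9/2):
  y_3 = (R_Ax³/6 - M_Ax²/2 - M₀(x-a)²/2)/EI  [x>a] with R_A=21/8, M_A=-21/8 = ((21/8)·(18/5)³/6 - (-21/8)·(18/5)²/2 - 14·((18/5)-(3/2))²/2)/200000 = 819/25000000 m
Load 4 — point force P=3 kN at a=2 m (b=L-a=4):
  y_4 = -Pa²(L-x)²(3bL-(3b+a)(L-x))/(6L³EI)  [x>a] = -3·2²·(6-(18/5))²·(3·4·6-(3·4+2)·(6-(18/5)))/(6·6³·200000) = -4/390625 m
Superposition: y = Σ y_i = -175213/625000000 m ≈ -0.000280 m

y(18/5) = -175213/625000000 m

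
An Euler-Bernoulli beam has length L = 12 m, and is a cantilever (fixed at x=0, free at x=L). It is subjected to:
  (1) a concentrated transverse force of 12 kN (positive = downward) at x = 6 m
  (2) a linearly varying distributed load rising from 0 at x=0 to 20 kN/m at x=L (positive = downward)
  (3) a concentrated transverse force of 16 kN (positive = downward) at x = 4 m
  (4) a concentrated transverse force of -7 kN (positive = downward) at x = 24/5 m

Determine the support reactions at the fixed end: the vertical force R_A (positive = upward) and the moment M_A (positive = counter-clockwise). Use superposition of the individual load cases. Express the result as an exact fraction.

Load 1 — point force P=12 kN at a=6 m (b=L-a=6):
  R_A = P = 12 kN
  M_A = Pa = 12·6 = 72 kN·m
Load 2 — triangular load w₀=20 kN/m (0→w₀ over full span):
  R_A = w₀L/2 = 20·12/2 = 120 kN
  M_A = w₀L²/3 = 20·12²/3 = 960 kN·m
Load 3 — point force P=16 kN at a=4 m (b=L-a=8):
  R_A = P = 16 kN
  M_A = Pa = 16·4 = 64 kN·m
Load 4 — point force P=-7 kN at a=24/5 m (b=L-a=36/5):
  R_A = P = (-7) = -7 kN
  M_A = Pa = (-7)·(24/5) = -168/5 kN·m
Superposition: R_A = 141 kN, M_A = 5312/5 kN·m

R_A = 141 kN, M_A = 5312/5 kN·m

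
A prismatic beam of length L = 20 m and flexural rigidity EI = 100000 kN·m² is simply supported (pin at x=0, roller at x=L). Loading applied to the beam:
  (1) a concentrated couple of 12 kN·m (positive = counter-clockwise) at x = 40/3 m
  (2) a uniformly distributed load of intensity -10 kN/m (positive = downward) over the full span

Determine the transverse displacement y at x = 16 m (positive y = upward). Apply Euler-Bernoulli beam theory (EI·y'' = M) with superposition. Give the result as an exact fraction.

Load 1 — applied couple M₀=12 kN·m at a=40/3 m (b=L-a=20/3):
  y_1 = (M₀x³/(6L)-M₀(x-a)²/2+C₁x)/EI  [x>a] with C₁=M₀(3b²-L²)/(6L)=-80/3 = (12·16³/(6·20)-12·(16-(40/3))²/2+(-80/3)·16)/100000 = -28/46875 m
Load 2 — uniform load w=-10 kN/m over full span:
  y_2 = -wx(L³-2Lx²+x³)/(24EI) = -(-10)·16·(20³-2·20·16²+16³)/(24·100000) = 232/1875 m
Superposition: y = Σ y_i = 1924/15625 m ≈ 0.123136 m

y(16) = 1924/15625 m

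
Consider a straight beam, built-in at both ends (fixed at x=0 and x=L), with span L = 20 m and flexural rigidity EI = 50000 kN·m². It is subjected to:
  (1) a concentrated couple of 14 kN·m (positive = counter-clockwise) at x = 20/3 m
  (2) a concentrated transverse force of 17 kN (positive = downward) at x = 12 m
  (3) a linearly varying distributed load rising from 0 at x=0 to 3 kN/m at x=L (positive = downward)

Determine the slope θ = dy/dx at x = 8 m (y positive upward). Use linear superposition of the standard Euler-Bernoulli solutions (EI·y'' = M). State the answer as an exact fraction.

θ(8) = -1813/781250 rad

Load 1 — applied couple M₀=14 kN·m at a=20/3 m (b=L-a=40/3):
  θ_1 = (R_Ax²/2 - M_Ax - M₀(x-a))/EI  [x>a] with R_A=14/15, M_A=0 = ((14/15)·8²/2 - 0·8 - 14·(8-(20/3)))/50000 = 7/31250 rad
Load 2 — point force P=17 kN at a=12 m (b=L-a=8):
  θ_2 = -Pb²x(2aL-(3a+b)x)/(2L³EI)  [x≤a] = -17·8²·8·(2·12·20-(3·12+8)·8)/(2·20³·50000) = -544/390625 rad
Load 3 — triangular load w₀=3 kN/m (0→w₀ over full span):
  θ_3 = -w₀(2x(L-x)(L-2x)(x+2L)+x²(L-x)²)/(120LEI) = -3·(2·8·(20-8)·(20-2·8)·(8+2·20)+8²·(20-8)²)/(120·20·50000) = -18/15625 rad
Superposition: θ = Σ θ_i = -1813/781250 rad ≈ -0.002321 rad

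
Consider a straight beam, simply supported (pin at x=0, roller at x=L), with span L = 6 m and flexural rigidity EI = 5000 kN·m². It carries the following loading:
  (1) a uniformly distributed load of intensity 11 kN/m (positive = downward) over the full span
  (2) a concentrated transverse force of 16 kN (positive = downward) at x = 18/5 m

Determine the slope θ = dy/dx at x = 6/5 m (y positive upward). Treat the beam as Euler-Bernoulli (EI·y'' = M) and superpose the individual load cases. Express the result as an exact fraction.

Load 1 — uniform load w=11 kN/m over full span:
  θ_1 = -w(L³-6Lx²+4x³)/(24EI) = -11·(6³-6·6·(6/5)²+4·(6/5)³)/(24·5000) = -9801/625000 rad
Load 2 — point force P=16 kN at a=18/5 m (b=L-a=12/5):
  θ_2 = -Pb(L²-b²-3x²)/(6LEI)  [x≤a] = -16·(12/5)·(6²-(12/5)²-3·(6/5)²)/(6·6·5000) = -432/78125 rad
Superposition: θ = Σ θ_i = -13257/625000 rad ≈ -0.021211 rad

θ(6/5) = -13257/625000 rad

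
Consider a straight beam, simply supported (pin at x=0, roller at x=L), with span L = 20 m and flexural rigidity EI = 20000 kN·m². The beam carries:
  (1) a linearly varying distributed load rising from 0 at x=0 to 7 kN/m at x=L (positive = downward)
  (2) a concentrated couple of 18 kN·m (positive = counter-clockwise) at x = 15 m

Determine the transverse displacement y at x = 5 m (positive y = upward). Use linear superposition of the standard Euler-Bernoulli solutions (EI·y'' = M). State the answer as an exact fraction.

Load 1 — triangular load w₀=7 kN/m (0→w₀ over full span):
  y_1 = -w₀x(7L⁴-10L²x²+3x⁴)/(360LEI) = -7·5·(7·20⁴-10·20²·5²+3·5⁴)/(360·20·20000) = -763/3072 m
Load 2 — applied couple M₀=18 kN·m at a=15 m (b=L-a=5):
  y_2 = (M₀x³/(6L)+C₁x)/EI  [x≤a] with C₁=M₀(3b²-L²)/(6L)=-195/4 = (18·5³/(6·20)+(-195/4)·5)/20000 = -9/800 m
Superposition: y = Σ y_i = -19939/76800 m ≈ -0.259622 m

y(5) = -19939/76800 m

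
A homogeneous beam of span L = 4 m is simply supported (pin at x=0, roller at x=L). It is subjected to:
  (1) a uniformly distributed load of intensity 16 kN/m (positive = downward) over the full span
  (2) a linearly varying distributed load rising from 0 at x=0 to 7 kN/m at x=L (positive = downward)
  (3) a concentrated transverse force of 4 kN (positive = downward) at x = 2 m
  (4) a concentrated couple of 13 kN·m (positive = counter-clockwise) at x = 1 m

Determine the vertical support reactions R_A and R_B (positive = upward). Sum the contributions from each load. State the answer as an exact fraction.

Load 1 — uniform load w=16 kN/m over full span:
  R_A = wL/2 = 16·4/2 = 32 kN
  R_B = wL/2 = 16·4/2 = 32 kN
Load 2 — triangular load w₀=7 kN/m (0→w₀ over full span):
  R_A = w₀L/6 = 7·4/6 = 14/3 kN
  R_B = w₀L/3 = 7·4/3 = 28/3 kN
Load 3 — point force P=4 kN at a=2 m (b=L-a=2):
  R_A = Pb/L = 4·2/4 = 2 kN
  R_B = Pa/L = 4·2/4 = 2 kN
Load 4 — applied couple M₀=13 kN·m at a=1 m (b=L-a=3):
  R_A = M₀/L = 13/4 kN
  R_B = -M₀/L = -13/4 kN
Superposition: R_A = 503/12 kN, R_B = 481/12 kN

R_A = 503/12 kN, R_B = 481/12 kN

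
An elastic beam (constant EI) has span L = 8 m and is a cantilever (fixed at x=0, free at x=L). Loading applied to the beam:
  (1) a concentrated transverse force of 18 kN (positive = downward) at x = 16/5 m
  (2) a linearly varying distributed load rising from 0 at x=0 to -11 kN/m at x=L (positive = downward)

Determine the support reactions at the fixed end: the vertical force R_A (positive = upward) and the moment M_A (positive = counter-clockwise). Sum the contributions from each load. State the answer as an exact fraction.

R_A = -26 kN, M_A = -2656/15 kN·m

Load 1 — point force P=18 kN at a=16/5 m (b=L-a=24/5):
  R_A = P = 18 kN
  M_A = Pa = 18·(16/5) = 288/5 kN·m
Load 2 — triangular load w₀=-11 kN/m (0→w₀ over full span):
  R_A = w₀L/2 = (-11)·8/2 = -44 kN
  M_A = w₀L²/3 = (-11)·8²/3 = -704/3 kN·m
Superposition: R_A = -26 kN, M_A = -2656/15 kN·m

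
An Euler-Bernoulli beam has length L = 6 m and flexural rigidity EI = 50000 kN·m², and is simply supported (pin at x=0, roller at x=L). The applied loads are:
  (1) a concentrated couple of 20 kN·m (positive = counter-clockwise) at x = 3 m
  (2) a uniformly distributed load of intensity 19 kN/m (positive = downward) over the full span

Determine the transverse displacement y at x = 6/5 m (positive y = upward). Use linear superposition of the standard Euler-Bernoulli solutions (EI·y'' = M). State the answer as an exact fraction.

Load 1 — applied couple M₀=20 kN·m at a=3 m (b=L-a=3):
  y_1 = (M₀x³/(6L)+C₁x)/EI  [x≤a] with C₁=M₀(3b²-L²)/(6L)=-5 = (20·(6/5)³/(6·6)+(-5)·(6/5))/50000 = -63/625000 m
Load 2 — uniform load w=19 kN/m over full span:
  y_2 = -wx(L³-2Lx²+x³)/(24EI) = -19·(6/5)·(6³-2·6·(6/5)²+(6/5)³)/(24·50000) = -14877/3906250 m
Superposition: y = Σ y_i = -61083/15625000 m ≈ -0.003909 m

y(6/5) = -61083/15625000 m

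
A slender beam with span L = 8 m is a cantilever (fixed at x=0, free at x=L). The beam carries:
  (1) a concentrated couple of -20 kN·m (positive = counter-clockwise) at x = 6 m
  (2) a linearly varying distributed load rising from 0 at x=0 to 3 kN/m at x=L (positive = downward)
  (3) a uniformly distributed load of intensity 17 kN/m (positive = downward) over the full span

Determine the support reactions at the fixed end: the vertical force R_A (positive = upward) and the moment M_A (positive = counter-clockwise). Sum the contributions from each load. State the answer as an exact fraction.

Load 1 — applied couple M₀=-20 kN·m at a=6 m (b=L-a=2):
  R_A = 0 kN
  M_A = -M₀ = -(-20) = 20 kN·m
Load 2 — triangular load w₀=3 kN/m (0→w₀ over full span):
  R_A = w₀L/2 = 3·8/2 = 12 kN
  M_A = w₀L²/3 = 3·8²/3 = 64 kN·m
Load 3 — uniform load w=17 kN/m over full span:
  R_A = wL = 17·8 = 136 kN
  M_A = wL²/2 = 17·8²/2 = 544 kN·m
Superposition: R_A = 148 kN, M_A = 628 kN·m

R_A = 148 kN, M_A = 628 kN·m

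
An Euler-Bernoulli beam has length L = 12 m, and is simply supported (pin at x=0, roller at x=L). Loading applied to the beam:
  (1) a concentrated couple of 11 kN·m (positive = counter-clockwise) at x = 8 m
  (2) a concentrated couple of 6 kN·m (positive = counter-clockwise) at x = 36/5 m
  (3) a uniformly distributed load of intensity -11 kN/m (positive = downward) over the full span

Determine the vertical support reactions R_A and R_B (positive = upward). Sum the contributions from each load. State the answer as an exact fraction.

R_A = -775/12 kN, R_B = -809/12 kN

Load 1 — applied couple M₀=11 kN·m at a=8 m (b=L-a=4):
  R_A = M₀/L = 11/12 kN
  R_B = -M₀/L = -11/12 kN
Load 2 — applied couple M₀=6 kN·m at a=36/5 m (b=L-a=24/5):
  R_A = M₀/L = 6/12 = 1/2 kN
  R_B = -M₀/L = -6/12 = -1/2 kN
Load 3 — uniform load w=-11 kN/m over full span:
  R_A = wL/2 = (-11)·12/2 = -66 kN
  R_B = wL/2 = (-11)·12/2 = -66 kN
Superposition: R_A = -775/12 kN, R_B = -809/12 kN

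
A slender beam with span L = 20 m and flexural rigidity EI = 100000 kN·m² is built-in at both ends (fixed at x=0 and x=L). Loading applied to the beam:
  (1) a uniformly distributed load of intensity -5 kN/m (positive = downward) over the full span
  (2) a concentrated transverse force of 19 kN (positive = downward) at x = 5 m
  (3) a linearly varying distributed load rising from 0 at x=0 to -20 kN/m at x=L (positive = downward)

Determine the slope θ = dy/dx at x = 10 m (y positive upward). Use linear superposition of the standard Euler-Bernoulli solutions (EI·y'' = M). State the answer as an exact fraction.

Load 1 — uniform load w=-5 kN/m over full span:
  θ_1 = -wx(L-x)(L-2x)/(12EI) = -(-5)·10·(20-10)·(20-2·10)/(12·100000) = 0 rad
Load 2 — point force P=19 kN at a=5 m (b=L-a=15):
  θ_2 = Pa²(L-x)(2bL-(3b+a)(L-x))/(2L³EI)  [x>a] = 19·5²·(20-10)·(2·15·20-(3·15+5)·(20-10))/(2·20³·100000) = 19/64000 rad
Load 3 — triangular load w₀=-20 kN/m (0→w₀ over full span):
  θ_3 = -w₀(2x(L-x)(L-2x)(x+2L)+x²(L-x)²)/(120LEI) = -(-20)·(2·10·(20-10)·(20-2·10)·(10+2·20)+10²·(20-10)²)/(120·20·100000) = 1/1200 rad
Superposition: θ = Σ θ_i = 217/192000 rad ≈ 0.001130 rad

θ(10) = 217/192000 rad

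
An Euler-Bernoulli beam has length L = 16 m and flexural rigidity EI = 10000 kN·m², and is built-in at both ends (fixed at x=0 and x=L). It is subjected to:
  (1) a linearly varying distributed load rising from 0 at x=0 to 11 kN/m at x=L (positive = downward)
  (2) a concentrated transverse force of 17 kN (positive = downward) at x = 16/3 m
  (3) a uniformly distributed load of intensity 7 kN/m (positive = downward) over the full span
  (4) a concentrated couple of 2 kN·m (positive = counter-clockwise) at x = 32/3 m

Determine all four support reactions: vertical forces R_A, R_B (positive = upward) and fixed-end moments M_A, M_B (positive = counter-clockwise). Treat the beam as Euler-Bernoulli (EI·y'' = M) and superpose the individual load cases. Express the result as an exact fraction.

Load 1 — triangular load w₀=11 kN/m (0→w₀ over full span):
  R_A = 3w₀L/20 = 3·11·16/20 = 132/5 kN
  M_A = w₀L²/30 = 11·16²/30 = 1408/15 kN·m
  R_B = 7w₀L/20 = 7·11·16/20 = 308/5 kN
  M_B = -w₀L²/20 = -11·16²/20 = -704/5 kN·m
Load 2 — point force P=17 kN at a=16/3 m (b=L-a=32/3):
  R_A = Pb²(3a+b)/L³ = 17·(32/3)²·(3·(16/3)+(32/3))/16³ = 340/27 kN
  M_A = Pab²/L² = 17·(16/3)·(32/3)²/16² = 1088/27 kN·m
  R_B = Pa²(a+3b)/L³ = 17·(16/3)²·((16/3)+3·(32/3))/16³ = 119/27 kN
  M_B = -Pa²b/L² = -17·(16/3)²·(32/3)/16² = -544/27 kN·m
Load 3 — uniform load w=7 kN/m over full span:
  R_A = wL/2 = 7·16/2 = 56 kN
  M_A = wL²/12 = 7·16²/12 = 448/3 kN·m
  R_B = wL/2 = 7·16/2 = 56 kN
  M_B = -wL²/12 = -7·16²/12 = -448/3 kN·m
Load 4 — applied couple M₀=2 kN·m at a=32/3 m (b=L-a=16/3):
  R_A = 6M₀ab/L³ = 6·2·(32/3)·(16/3)/16³ = 1/6 kN
  M_A = M₀b(2a-b)/L² = 2·(16/3)·(2·(32/3)-(16/3))/16² = 2/3 kN·m
  R_B = -6M₀ab/L³ = -6·2·(32/3)·(16/3)/16³ = -1/6 kN
  M_B = M₀a(2b-a)/L² = 2·(32/3)·(2·(16/3)-(32/3))/16² = 0 kN·m
Superposition: R_A = 25693/270 kN, M_A = 38362/135 kN·m, R_B = 32897/270 kN, M_B = -41888/135 kN·m

R_A = 25693/270 kN, M_A = 38362/135 kN·m, R_B = 32897/270 kN, M_B = -41888/135 kN·m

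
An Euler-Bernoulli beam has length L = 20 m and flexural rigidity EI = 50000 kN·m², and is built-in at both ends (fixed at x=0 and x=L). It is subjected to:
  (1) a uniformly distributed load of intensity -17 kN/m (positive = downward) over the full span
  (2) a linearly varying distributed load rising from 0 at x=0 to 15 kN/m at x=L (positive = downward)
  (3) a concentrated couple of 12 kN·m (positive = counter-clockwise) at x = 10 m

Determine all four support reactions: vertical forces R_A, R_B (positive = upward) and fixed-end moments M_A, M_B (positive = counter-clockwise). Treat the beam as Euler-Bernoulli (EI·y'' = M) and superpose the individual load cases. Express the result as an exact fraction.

R_A = -1241/10 kN, M_A = -1091/3 kN·m, R_B = -659/10 kN, M_B = 809/3 kN·m

Load 1 — uniform load w=-17 kN/m over full span:
  R_A = wL/2 = (-17)·20/2 = -170 kN
  M_A = wL²/12 = (-17)·20²/12 = -1700/3 kN·m
  R_B = wL/2 = (-17)·20/2 = -170 kN
  M_B = -wL²/12 = -(-17)·20²/12 = 1700/3 kN·m
Load 2 — triangular load w₀=15 kN/m (0→w₀ over full span):
  R_A = 3w₀L/20 = 3·15·20/20 = 45 kN
  M_A = w₀L²/30 = 15·20²/30 = 200 kN·m
  R_B = 7w₀L/20 = 7·15·20/20 = 105 kN
  M_B = -w₀L²/20 = -15·20²/20 = -300 kN·m
Load 3 — applied couple M₀=12 kN·m at a=10 m (b=L-a=10):
  R_A = 6M₀ab/L³ = 6·12·10·10/20³ = 9/10 kN
  M_A = M₀b(2a-b)/L² = 12·10·(2·10-10)/20² = 3 kN·m
  R_B = -6M₀ab/L³ = -6·12·10·10/20³ = -9/10 kN
  M_B = M₀a(2b-a)/L² = 12·10·(2·10-10)/20² = 3 kN·m
Superposition: R_A = -1241/10 kN, M_A = -1091/3 kN·m, R_B = -659/10 kN, M_B = 809/3 kN·m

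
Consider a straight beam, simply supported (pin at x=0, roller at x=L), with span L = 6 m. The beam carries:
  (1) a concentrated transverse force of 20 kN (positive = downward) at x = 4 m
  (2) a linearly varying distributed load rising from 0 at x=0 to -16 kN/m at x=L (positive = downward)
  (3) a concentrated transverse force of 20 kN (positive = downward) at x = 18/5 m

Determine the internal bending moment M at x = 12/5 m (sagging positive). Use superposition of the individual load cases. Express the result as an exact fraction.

M(12/5) = 368/125 kN·m

Load 1 — point force P=20 kN at a=4 m (b=L-a=2):
  M_1 = Pbx/L  [x≤a] = 20·2·(12/5)/6 = 16 kN·m
Load 2 — triangular load w₀=-16 kN/m (0→w₀ over full span):
  M_2 = w₀Lx/6 - w₀x³/(6L) = (-16)·6·(12/5)/6 - (-16)·(12/5)³/(6·6) = -4032/125 kN·m
Load 3 — point force P=20 kN at a=18/5 m (b=L-a=12/5):
  M_3 = Pbx/L  [x≤a] = 20·(12/5)·(12/5)/6 = 96/5 kN·m
Superposition: M = Σ M_i = 368/125 kN·m ≈ 2.944000 kN·m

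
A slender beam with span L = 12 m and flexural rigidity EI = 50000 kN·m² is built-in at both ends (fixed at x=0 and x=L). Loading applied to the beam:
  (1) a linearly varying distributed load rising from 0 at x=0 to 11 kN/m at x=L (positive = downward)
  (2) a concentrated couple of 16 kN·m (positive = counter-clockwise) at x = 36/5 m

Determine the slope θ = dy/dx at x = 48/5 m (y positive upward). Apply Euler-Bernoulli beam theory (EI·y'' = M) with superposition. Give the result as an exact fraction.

θ(48/5) = 3204/1953125 rad

Load 1 — triangular load w₀=11 kN/m (0→w₀ over full span):
  θ_1 = -w₀(2x(L-x)(L-2x)(x+2L)+x²(L-x)²)/(120LEI) = -11·(2·(48/5)·(12-(48/5))·(12-2·(48/5))·((48/5)+2·12)+(48/5)²·(12-(48/5))²)/(120·12·50000) = 3168/1953125 rad
Load 2 — applied couple M₀=16 kN·m at a=36/5 m (b=L-a=24/5):
  θ_2 = (R_Ax²/2 - M_Ax - M₀(x-a))/EI  [x>a] with R_A=48/25, M_A=128/25 = ((48/25)·(48/5)²/2 - (128/25)·(48/5) - 16·((48/5)-(36/5)))/50000 = 36/1953125 rad
Superposition: θ = Σ θ_i = 3204/1953125 rad ≈ 0.001640 rad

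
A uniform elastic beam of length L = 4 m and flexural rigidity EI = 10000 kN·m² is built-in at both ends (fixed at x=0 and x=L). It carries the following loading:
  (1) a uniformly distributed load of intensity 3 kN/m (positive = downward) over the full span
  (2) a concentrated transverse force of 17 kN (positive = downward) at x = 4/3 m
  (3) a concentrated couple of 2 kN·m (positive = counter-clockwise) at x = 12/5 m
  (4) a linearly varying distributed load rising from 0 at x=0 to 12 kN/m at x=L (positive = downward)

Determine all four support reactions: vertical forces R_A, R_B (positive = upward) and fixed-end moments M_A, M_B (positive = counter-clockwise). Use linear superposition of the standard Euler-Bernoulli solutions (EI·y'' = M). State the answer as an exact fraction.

Load 1 — uniform load w=3 kN/m over full span:
  R_A = wL/2 = 3·4/2 = 6 kN
  M_A = wL²/12 = 3·4²/12 = 4 kN·m
  R_B = wL/2 = 3·4/2 = 6 kN
  M_B = -wL²/12 = -3·4²/12 = -4 kN·m
Load 2 — point force P=17 kN at a=4/3 m (b=L-a=8/3):
  R_A = Pb²(3a+b)/L³ = 17·(8/3)²·(3·(4/3)+(8/3))/4³ = 340/27 kN
  M_A = Pab²/L² = 17·(4/3)·(8/3)²/4² = 272/27 kN·m
  R_B = Pa²(a+3b)/L³ = 17·(4/3)²·((4/3)+3·(8/3))/4³ = 119/27 kN
  M_B = -Pa²b/L² = -17·(4/3)²·(8/3)/4² = -136/27 kN·m
Load 3 — applied couple M₀=2 kN·m at a=12/5 m (b=L-a=8/5):
  R_A = 6M₀ab/L³ = 6·2·(12/5)·(8/5)/4³ = 18/25 kN
  M_A = M₀b(2a-b)/L² = 2·(8/5)·(2·(12/5)-(8/5))/4² = 16/25 kN·m
  R_B = -6M₀ab/L³ = -6·2·(12/5)·(8/5)/4³ = -18/25 kN
  M_B = M₀a(2b-a)/L² = 2·(12/5)·(2·(8/5)-(12/5))/4² = 6/25 kN·m
Load 4 — triangular load w₀=12 kN/m (0→w₀ over full span):
  R_A = 3w₀L/20 = 3·12·4/20 = 36/5 kN
  M_A = w₀L²/30 = 12·4²/30 = 32/5 kN·m
  R_B = 7w₀L/20 = 7·12·4/20 = 84/5 kN
  M_B = -w₀L²/20 = -12·4²/20 = -48/5 kN·m
Superposition: R_A = 17896/675 kN, M_A = 14252/675 kN·m, R_B = 17879/675 kN, M_B = -12418/675 kN·m

R_A = 17896/675 kN, M_A = 14252/675 kN·m, R_B = 17879/675 kN, M_B = -12418/675 kN·m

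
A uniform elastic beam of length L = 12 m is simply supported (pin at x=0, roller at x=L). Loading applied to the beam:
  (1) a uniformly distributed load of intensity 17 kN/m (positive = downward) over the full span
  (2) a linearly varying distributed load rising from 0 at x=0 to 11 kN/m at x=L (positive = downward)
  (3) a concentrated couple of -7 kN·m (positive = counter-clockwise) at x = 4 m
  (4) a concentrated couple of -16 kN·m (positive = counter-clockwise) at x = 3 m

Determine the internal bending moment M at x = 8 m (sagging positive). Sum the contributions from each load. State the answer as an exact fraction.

Load 1 — uniform load w=17 kN/m over full span:
  M_1 = wx(L-x)/2 = 17·8·(12-8)/2 = 272 kN·m
Load 2 — triangular load w₀=11 kN/m (0→w₀ over full span):
  M_2 = w₀Lx/6 - w₀x³/(6L) = 11·12·8/6 - 11·8³/(6·12) = 880/9 kN·m
Load 3 — applied couple M₀=-7 kN·m at a=4 m (b=L-a=8):
  M_3 = M₀x/L - M₀  [x>a] = (-7)·8/12 - (-7) = 7/3 kN·m
Load 4 — applied couple M₀=-16 kN·m at a=3 m (b=L-a=9):
  M_4 = M₀x/L - M₀  [x>a] = (-16)·8/12 - (-16) = 16/3 kN·m
Superposition: M = Σ M_i = 3397/9 kN·m ≈ 377.444444 kN·m

M(8) = 3397/9 kN·m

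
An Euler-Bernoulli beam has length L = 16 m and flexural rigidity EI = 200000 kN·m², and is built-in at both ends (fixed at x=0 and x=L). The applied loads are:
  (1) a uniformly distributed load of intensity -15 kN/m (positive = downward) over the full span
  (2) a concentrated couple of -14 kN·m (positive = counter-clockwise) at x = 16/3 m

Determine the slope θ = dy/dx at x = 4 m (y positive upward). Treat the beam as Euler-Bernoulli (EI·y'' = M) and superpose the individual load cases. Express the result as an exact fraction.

Load 1 — uniform load w=-15 kN/m over full span:
  θ_1 = -wx(L-x)(L-2x)/(12EI) = -(-15)·4·(16-4)·(16-2·4)/(12·200000) = 3/1250 rad
Load 2 — applied couple M₀=-14 kN·m at a=16/3 m (b=L-a=32/3):
  θ_2 = (R_Ax²/2 - M_Ax)/EI  [x≤a] with R_A=-7/6, M_A=0 = ((-7/6)·4²/2 - 0·4)/200000 = -7/150000 rad
Superposition: θ = Σ θ_i = 353/150000 rad ≈ 0.002353 rad

θ(4) = 353/150000 rad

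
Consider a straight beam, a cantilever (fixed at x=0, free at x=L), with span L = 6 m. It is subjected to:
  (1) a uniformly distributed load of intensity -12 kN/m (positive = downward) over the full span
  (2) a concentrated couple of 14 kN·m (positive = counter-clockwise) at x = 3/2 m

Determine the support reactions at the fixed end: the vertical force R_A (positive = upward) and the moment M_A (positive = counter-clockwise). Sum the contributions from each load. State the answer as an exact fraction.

Load 1 — uniform load w=-12 kN/m over full span:
  R_A = wL = (-12)·6 = -72 kN
  M_A = wL²/2 = (-12)·6²/2 = -216 kN·m
Load 2 — applied couple M₀=14 kN·m at a=3/2 m (b=L-a=9/2):
  R_A = 0 kN
  M_A = -M₀ = -14 kN·m
Superposition: R_A = -72 kN, M_A = -230 kN·m

R_A = -72 kN, M_A = -230 kN·m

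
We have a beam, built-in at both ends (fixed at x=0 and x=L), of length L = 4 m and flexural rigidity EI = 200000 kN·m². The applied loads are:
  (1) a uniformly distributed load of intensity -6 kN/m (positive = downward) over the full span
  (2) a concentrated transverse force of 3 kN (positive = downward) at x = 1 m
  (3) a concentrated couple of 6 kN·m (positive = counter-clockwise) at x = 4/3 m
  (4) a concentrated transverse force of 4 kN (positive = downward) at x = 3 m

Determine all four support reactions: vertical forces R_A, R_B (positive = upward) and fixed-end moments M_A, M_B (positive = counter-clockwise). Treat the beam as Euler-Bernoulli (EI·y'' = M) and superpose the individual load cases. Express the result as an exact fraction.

Load 1 — uniform load w=-6 kN/m over full span:
  R_A = wL/2 = (-6)·4/2 = -12 kN
  M_A = wL²/12 = (-6)·4²/12 = -8 kN·m
  R_B = wL/2 = (-6)·4/2 = -12 kN
  M_B = -wL²/12 = -(-6)·4²/12 = 8 kN·m
Load 2 — point force P=3 kN at a=1 m (b=L-a=3):
  R_A = Pb²(3a+b)/L³ = 3·3²·(3·1+3)/4³ = 81/32 kN
  M_A = Pab²/L² = 3·1·3²/4² = 27/16 kN·m
  R_B = Pa²(a+3b)/L³ = 3·1²·(1+3·3)/4³ = 15/32 kN
  M_B = -Pa²b/L² = -3·1²·3/4² = -9/16 kN·m
Load 3 — applied couple M₀=6 kN·m at a=4/3 m (b=L-a=8/3):
  R_A = 6M₀ab/L³ = 6·6·(4/3)·(8/3)/4³ = 2 kN
  M_A = M₀b(2a-b)/L² = 6·(8/3)·(2·(4/3)-(8/3))/4² = 0 kN·m
  R_B = -6M₀ab/L³ = -6·6·(4/3)·(8/3)/4³ = -2 kN
  M_B = M₀a(2b-a)/L² = 6·(4/3)·(2·(8/3)-(4/3))/4² = 2 kN·m
Load 4 — point force P=4 kN at a=3 m (b=L-a=1):
  R_A = Pb²(3a+b)/L³ = 4·1²·(3·3+1)/4³ = 5/8 kN
  M_A = Pab²/L² = 4·3·1²/4² = 3/4 kN·m
  R_B = Pa²(a+3b)/L³ = 4·3²·(3+3·1)/4³ = 27/8 kN
  M_B = -Pa²b/L² = -4·3²·1/4² = -9/4 kN·m
Superposition: R_A = -219/32 kN, M_A = -89/16 kN·m, R_B = -325/32 kN, M_B = 115/16 kN·m

R_A = -219/32 kN, M_A = -89/16 kN·m, R_B = -325/32 kN, M_B = 115/16 kN·m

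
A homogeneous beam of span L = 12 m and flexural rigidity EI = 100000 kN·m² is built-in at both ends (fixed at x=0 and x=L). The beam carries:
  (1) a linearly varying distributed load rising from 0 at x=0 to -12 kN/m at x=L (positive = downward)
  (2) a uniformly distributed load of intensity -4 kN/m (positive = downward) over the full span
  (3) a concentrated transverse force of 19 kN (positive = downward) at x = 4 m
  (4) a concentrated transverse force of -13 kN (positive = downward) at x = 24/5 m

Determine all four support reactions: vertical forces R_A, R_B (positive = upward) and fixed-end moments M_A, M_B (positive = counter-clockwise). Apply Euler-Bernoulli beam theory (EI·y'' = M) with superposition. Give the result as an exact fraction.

Load 1 — triangular load w₀=-12 kN/m (0→w₀ over full span):
  R_A = 3w₀L/20 = 3·(-12)·12/20 = -108/5 kN
  M_A = w₀L²/30 = (-12)·12²/30 = -288/5 kN·m
  R_B = 7w₀L/20 = 7·(-12)·12/20 = -252/5 kN
  M_B = -w₀L²/20 = -(-12)·12²/20 = 432/5 kN·m
Load 2 — uniform load w=-4 kN/m over full span:
  R_A = wL/2 = (-4)·12/2 = -24 kN
  M_A = wL²/12 = (-4)·12²/12 = -48 kN·m
  R_B = wL/2 = (-4)·12/2 = -24 kN
  M_B = -wL²/12 = -(-4)·12²/12 = 48 kN·m
Load 3 — point force P=19 kN at a=4 m (b=L-a=8):
  R_A = Pb²(3a+b)/L³ = 19·8²·(3·4+8)/12³ = 380/27 kN
  M_A = Pab²/L² = 19·4·8²/12² = 304/9 kN·m
  R_B = Pa²(a+3b)/L³ = 19·4²·(4+3·8)/12³ = 133/27 kN
  M_B = -Pa²b/L² = -19·4²·8/12² = -152/9 kN·m
Load 4 — point force P=-13 kN at a=24/5 m (b=L-a=36/5):
  R_A = Pb²(3a+b)/L³ = (-13)·(36/5)²·(3·(24/5)+(36/5))/12³ = -1053/125 kN
  M_A = Pab²/L² = (-13)·(24/5)·(36/5)²/12² = -2808/125 kN·m
  R_B = Pa²(a+3b)/L³ = (-13)·(24/5)²·((24/5)+3·(36/5))/12³ = -572/125 kN
  M_B = -Pa²b/L² = -(-13)·(24/5)²·(36/5)/12² = 1872/125 kN·m
Superposition: R_A = -134831/3375 kN, M_A = -106072/1125 kN·m, R_B = -249919/3375 kN, M_B = 149048/1125 kN·m

R_A = -134831/3375 kN, M_A = -106072/1125 kN·m, R_B = -249919/3375 kN, M_B = 149048/1125 kN·m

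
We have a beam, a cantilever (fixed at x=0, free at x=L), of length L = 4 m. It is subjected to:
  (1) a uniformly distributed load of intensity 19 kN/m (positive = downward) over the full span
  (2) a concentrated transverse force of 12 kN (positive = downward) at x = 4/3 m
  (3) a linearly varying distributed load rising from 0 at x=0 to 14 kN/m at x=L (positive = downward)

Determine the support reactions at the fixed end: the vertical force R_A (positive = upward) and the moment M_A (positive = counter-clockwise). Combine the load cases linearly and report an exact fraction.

R_A = 116 kN, M_A = 728/3 kN·m

Load 1 — uniform load w=19 kN/m over full span:
  R_A = wL = 19·4 = 76 kN
  M_A = wL²/2 = 19·4²/2 = 152 kN·m
Load 2 — point force P=12 kN at a=4/3 m (b=L-a=8/3):
  R_A = P = 12 kN
  M_A = Pa = 12·(4/3) = 16 kN·m
Load 3 — triangular load w₀=14 kN/m (0→w₀ over full span):
  R_A = w₀L/2 = 14·4/2 = 28 kN
  M_A = w₀L²/3 = 14·4²/3 = 224/3 kN·m
Superposition: R_A = 116 kN, M_A = 728/3 kN·m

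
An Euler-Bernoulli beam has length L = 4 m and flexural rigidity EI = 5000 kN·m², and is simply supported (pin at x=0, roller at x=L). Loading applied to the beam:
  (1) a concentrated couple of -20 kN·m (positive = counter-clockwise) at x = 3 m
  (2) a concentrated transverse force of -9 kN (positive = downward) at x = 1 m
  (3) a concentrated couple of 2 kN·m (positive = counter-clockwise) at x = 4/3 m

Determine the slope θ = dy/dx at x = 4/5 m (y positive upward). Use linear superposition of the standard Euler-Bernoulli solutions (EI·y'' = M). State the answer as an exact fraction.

θ(4/5) = 5599/1800000 rad

Load 1 — applied couple M₀=-20 kN·m at a=3 m (b=L-a=1):
  θ_1 = (M₀x²/(2L)+C₁)/EI  [x≤a] with C₁=M₀(3b²-L²)/(6L)=65/6 = ((-20)·(4/5)²/(2·4)+(65/6))/5000 = 277/150000 rad
Load 2 — point force P=-9 kN at a=1 m (b=L-a=3):
  θ_2 = -Pb(L²-b²-3x²)/(6LEI)  [x≤a] = -(-9)·3·(4²-3²-3·(4/5)²)/(6·4·5000) = 1143/1000000 rad
Load 3 — applied couple M₀=2 kN·m at a=4/3 m (b=L-a=8/3):
  θ_3 = (M₀x²/(2L)+C₁)/EI  [x≤a] with C₁=M₀(3b²-L²)/(6L)=4/9 = (2·(4/5)²/(2·4)+(4/9))/5000 = 17/140625 rad
Superposition: θ = Σ θ_i = 5599/1800000 rad ≈ 0.003111 rad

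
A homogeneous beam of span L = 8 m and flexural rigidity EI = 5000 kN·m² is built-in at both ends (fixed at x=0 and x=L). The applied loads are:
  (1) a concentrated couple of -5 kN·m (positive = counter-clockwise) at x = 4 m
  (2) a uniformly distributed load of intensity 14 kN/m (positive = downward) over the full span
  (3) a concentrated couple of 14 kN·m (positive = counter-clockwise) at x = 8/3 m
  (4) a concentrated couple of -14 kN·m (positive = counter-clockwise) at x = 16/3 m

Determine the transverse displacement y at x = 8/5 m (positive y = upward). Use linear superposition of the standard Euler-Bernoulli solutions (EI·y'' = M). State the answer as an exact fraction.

Load 1 — applied couple M₀=-5 kN·m at a=4 m (b=L-a=4):
  y_1 = (R_Ax³/6 - M_Ax²/2)/EI  [x≤a] with R_A=-15/16, M_A=-5/4 = ((-15/16)·(8/5)³/6 - (-5/4)·(8/5)²/2)/5000 = 3/15625 m
Load 2 — uniform load w=14 kN/m over full span:
  y_2 = -wx²(L-x)²/(24EI) = -14·(8/5)²·(8-(8/5))²/(24·5000) = -14336/1171875 m
Load 3 — applied couple M₀=14 kN·m at a=8/3 m (b=L-a=16/3):
  y_3 = (R_Ax³/6 - M_Ax²/2)/EI  [x≤a] with R_A=7/3, M_A=0 = ((7/3)·(8/5)³/6 - 0·(8/5)²/2)/5000 = 224/703125 m
Load 4 — applied couple M₀=-14 kN·m at a=16/3 m (b=L-a=8/3):
  y_4 = (R_Ax³/6 - M_Ax²/2)/EI  [x≤a] with R_A=-7/3, M_A=-14/3 = ((-7/3)·(8/5)³/6 - (-14/3)·(8/5)²/2)/5000 = 616/703125 m
Superposition: y = Σ y_i = -4237/390625 m ≈ -0.010847 m

y(8/5) = -4237/390625 m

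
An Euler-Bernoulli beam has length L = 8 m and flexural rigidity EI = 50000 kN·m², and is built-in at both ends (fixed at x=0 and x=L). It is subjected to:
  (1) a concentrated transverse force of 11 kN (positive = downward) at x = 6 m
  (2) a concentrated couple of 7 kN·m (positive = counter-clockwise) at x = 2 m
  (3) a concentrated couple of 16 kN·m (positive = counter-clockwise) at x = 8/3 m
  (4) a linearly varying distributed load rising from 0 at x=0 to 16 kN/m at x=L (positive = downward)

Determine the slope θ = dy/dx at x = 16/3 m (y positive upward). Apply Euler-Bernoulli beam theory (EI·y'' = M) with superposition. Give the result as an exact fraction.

Load 1 — point force P=11 kN at a=6 m (b=L-a=2):
  θ_1 = -Pb²x(2aL-(3a+b)x)/(2L³EI)  [x≤a] = -11·2²·(16/3)·(2·6·8-(3·6+2)·(16/3))/(2·8³·50000) = 11/225000 rad
Load 2 — applied couple M₀=7 kN·m at a=2 m (b=L-a=6):
  θ_2 = (R_Ax²/2 - M_Ax - M₀(x-a))/EI  [x>a] with R_A=63/64, M_A=-21/16 = ((63/64)·(16/3)²/2 - (-21/16)·(16/3) - 7·((16/3)-2))/50000 = -7/150000 rad
Load 3 — applied couple M₀=16 kN·m at a=8/3 m (b=L-a=16/3):
  θ_3 = (R_Ax²/2 - M_Ax - M₀(x-a))/EI  [x>a] with R_A=8/3, M_A=0 = ((8/3)·(16/3)²/2 - 0·(16/3) - 16·((16/3)-(8/3)))/50000 = -8/84375 rad
Load 4 — triangular load w₀=16 kN/m (0→w₀ over full span):
  θ_4 = -w₀(2x(L-x)(L-2x)(x+2L)+x²(L-x)²)/(120LEI) = -16·(2·(16/3)·(8-(16/3))·(8-2·(16/3))·((16/3)+2·8)+(16/3)²·(8-(16/3))²)/(120·8·50000) = 1792/3796875 rad
Superposition: θ = Σ θ_i = 23047/60750000 rad ≈ 0.000379 rad

θ(16/3) = 23047/60750000 rad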